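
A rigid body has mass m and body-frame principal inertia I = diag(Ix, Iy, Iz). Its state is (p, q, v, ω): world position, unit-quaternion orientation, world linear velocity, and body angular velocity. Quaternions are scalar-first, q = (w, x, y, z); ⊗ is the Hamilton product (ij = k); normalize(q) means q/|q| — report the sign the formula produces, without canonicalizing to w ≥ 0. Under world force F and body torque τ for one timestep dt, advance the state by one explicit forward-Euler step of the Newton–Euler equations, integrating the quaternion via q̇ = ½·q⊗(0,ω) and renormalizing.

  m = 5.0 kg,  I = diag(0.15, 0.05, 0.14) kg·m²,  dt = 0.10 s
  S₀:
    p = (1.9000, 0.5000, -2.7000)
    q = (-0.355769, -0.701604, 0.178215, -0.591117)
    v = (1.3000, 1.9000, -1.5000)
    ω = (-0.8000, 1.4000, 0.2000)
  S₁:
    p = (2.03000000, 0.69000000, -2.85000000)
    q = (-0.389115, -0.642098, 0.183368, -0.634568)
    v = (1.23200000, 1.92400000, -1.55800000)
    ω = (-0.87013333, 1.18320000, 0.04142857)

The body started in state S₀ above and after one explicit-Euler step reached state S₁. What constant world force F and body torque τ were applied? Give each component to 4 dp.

rate change Δω = (-0.07013333, -0.21680000, -0.15857143)
gyro term ω₀×Iω₀ = (0.0252, -0.0016, 0.1120)
τ = I·(Δω/dt) + ω₀×(Iω₀) = (-0.0800, -0.1100, -0.1100)
v₁ − v₀ = (-0.06800000, 0.02400000, -0.05800000)
m·(v₁−v₀)/dt = (-3.4000, 1.2000, -2.9000)

F = (-3.4000, 1.2000, -2.9000)
τ = (-0.0800, -0.1100, -0.1100)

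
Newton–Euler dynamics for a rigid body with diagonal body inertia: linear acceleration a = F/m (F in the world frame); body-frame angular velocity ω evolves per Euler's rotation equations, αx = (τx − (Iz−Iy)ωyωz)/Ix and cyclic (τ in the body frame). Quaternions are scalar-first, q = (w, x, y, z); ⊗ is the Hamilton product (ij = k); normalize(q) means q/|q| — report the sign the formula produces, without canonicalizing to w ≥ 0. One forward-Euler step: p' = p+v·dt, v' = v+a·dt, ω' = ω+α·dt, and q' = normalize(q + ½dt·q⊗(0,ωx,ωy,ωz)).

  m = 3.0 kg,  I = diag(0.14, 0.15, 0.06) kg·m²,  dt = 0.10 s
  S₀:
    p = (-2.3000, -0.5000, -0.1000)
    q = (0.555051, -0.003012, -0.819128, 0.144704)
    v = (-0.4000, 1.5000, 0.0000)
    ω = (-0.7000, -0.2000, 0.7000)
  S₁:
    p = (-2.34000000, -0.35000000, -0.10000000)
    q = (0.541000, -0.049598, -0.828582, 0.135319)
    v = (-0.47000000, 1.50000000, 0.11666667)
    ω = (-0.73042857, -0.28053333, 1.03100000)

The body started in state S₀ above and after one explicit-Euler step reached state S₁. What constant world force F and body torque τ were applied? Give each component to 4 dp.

F = (-2.1000, 0.0000, 3.5000)
τ = (-0.0300, -0.1600, 0.2000)

v₁ − v₀ = (-0.07000000, 0.00000000, 0.11666667)
m·(v₁−v₀)/dt = (-2.1000, 0.0000, 3.5000)
ω₁ − ω₀ = (-0.03042857, -0.08053333, 0.33100000)
gyro term ω₀×Iω₀ = (0.0126, -0.0392, 0.0014)
τ = I·(Δω/dt) + ω₀×(Iω₀) = (-0.0300, -0.1600, 0.2000)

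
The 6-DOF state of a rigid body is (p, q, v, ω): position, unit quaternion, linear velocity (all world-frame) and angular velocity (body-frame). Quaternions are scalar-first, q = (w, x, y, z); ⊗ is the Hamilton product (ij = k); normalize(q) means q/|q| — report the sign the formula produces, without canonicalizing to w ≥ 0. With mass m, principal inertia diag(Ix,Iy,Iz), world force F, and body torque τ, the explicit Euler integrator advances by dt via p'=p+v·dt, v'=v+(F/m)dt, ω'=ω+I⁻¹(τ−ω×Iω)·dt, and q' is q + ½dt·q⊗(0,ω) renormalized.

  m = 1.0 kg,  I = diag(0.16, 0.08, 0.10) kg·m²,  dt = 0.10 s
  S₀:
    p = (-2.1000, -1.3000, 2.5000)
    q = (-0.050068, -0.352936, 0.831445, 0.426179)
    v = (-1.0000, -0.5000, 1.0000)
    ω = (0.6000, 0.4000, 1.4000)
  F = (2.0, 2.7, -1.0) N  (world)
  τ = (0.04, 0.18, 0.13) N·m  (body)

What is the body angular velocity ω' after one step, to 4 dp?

ω' = (0.6180, 0.5620, 1.5492)

angular accel α = (0.1800, 1.6200, 1.4920)
new body rate ω' = (0.6180, 0.5620, 1.5492)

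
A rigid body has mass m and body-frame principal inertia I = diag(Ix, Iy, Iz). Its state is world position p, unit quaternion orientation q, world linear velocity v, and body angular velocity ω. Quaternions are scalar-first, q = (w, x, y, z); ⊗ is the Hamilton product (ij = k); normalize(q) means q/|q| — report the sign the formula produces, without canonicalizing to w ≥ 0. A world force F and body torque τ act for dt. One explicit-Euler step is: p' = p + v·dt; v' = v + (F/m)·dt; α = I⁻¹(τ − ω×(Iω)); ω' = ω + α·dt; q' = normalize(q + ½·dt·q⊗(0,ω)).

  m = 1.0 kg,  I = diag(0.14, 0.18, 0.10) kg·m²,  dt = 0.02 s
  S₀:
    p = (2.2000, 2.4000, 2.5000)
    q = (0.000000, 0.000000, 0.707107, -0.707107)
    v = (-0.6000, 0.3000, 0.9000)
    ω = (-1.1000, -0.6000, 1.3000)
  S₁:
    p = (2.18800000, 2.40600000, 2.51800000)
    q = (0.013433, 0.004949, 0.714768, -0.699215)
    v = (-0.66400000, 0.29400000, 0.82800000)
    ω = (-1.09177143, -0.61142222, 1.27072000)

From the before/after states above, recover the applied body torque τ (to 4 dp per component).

Δω = ω₁−ω₀ = (0.00822857, -0.01142222, -0.02928000)
ω₀×(Iω₀) = (0.0624, -0.0572, 0.0264)
I·α + gyro = (0.1200, -0.1600, -0.1200)

τ = (0.1200, -0.1600, -0.1200)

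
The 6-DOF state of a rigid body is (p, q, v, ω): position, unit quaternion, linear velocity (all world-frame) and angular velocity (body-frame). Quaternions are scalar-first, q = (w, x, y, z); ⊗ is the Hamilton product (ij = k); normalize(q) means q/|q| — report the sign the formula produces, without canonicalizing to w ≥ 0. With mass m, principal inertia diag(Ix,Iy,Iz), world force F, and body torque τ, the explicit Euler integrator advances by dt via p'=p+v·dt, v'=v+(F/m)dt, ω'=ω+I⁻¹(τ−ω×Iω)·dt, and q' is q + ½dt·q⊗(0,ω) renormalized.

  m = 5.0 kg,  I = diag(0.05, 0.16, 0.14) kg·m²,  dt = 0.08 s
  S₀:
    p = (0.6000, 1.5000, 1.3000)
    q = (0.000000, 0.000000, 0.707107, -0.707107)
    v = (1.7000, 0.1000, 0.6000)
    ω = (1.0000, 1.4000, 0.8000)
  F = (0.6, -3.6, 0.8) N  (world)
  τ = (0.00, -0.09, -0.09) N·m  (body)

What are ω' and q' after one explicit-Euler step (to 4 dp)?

angular accel α = (0.4480, -0.1125, -1.7429)
ω' = ω + α·dt = (1.0358, 1.3910, 0.6606)
Hamilton product q⊗(0,ω) = (-0.4242642, 1.5556354, -0.7071070, -0.7071070)
updated quaternion q' = (-0.0169, 0.0620, 0.6769, -0.7333)

ω' = (1.0358, 1.3910, 0.6606)
q' = (-0.0169, 0.0620, 0.6769, -0.7333)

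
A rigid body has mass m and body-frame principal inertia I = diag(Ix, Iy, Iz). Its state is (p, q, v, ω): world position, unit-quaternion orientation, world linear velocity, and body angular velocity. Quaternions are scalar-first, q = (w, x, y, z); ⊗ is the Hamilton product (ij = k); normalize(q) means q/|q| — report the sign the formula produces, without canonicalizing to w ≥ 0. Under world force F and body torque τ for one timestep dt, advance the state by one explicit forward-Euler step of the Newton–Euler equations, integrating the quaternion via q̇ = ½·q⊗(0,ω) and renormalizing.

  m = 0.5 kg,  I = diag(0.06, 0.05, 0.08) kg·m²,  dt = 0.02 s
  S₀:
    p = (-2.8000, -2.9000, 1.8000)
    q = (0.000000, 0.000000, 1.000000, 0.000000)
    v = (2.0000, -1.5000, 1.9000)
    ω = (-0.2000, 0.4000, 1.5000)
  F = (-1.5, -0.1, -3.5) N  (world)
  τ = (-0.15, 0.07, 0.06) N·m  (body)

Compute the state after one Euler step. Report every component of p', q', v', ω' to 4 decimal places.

p' = (-2.7600, -2.9300, 1.8380)
q' = (-0.0040, 0.0150, 0.9999, 0.0020)
v' = (1.9400, -1.5040, 1.7600)
ω' = (-0.2560, 0.4256, 1.5148)

linear accel F/m = (-3.0000, -0.2000, -7.0000)
p + v·dt = (-2.7600, -2.9300, 1.8380)
v' = v + a·dt = (1.9400, -1.5040, 1.7600)
precession coupling ω×(Iω) = (0.0180, 0.0060, 0.0008)
α = I⁻¹(τ − ω×Iω) = (-2.8000, 1.2800, 0.7400)
ω' = ω + α·dt = (-0.2560, 0.4256, 1.5148)
Hamilton product q⊗(0,ω) = (-0.4000000, 1.5000000, 0.0000000, 0.2000000)
q + ½dt·q⊗(0,ω), renormalized = (-0.0040, 0.0150, 0.9999, 0.0020)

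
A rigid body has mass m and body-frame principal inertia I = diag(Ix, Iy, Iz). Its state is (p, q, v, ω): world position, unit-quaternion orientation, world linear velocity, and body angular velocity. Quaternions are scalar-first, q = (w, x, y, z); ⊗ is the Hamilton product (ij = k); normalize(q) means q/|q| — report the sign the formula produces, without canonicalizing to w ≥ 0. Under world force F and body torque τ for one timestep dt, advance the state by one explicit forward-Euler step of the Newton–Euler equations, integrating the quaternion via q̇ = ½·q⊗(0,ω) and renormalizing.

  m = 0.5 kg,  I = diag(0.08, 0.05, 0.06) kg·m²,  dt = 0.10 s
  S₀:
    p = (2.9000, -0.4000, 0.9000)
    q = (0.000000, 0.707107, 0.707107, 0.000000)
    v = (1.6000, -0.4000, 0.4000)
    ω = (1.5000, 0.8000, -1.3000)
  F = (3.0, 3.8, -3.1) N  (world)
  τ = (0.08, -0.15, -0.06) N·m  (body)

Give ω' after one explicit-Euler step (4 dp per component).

ω' = (1.6130, 0.5780, -1.3400)

ω×(Iω) gyroscopic = (-0.0104, -0.0390, -0.0360)
α = I⁻¹(τ − ω×Iω) = (1.1300, -2.2200, -0.4000)
ω + α·dt = (1.6130, 0.5780, -1.3400)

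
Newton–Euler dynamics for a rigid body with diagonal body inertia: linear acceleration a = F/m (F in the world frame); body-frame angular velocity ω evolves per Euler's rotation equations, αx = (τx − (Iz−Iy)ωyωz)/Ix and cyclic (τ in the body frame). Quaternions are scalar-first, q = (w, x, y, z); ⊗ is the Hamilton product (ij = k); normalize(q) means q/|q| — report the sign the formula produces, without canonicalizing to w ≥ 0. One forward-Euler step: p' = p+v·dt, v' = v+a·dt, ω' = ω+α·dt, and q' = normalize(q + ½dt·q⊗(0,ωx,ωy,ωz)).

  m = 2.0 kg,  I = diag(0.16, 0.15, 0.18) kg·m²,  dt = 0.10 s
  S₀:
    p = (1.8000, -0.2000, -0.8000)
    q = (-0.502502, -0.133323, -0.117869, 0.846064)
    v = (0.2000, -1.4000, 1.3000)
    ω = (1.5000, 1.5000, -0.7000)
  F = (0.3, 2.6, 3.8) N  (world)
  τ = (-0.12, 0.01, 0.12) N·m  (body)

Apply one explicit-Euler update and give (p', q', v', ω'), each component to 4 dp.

p' = (1.8200, -0.3400, -0.6700)
q' = (-0.4512, -0.2289, -0.0962, 0.8572)
v' = (0.2150, -1.2700, 1.4900)
ω' = (1.4447, 1.4927, -0.6208)

α = I⁻¹(τ − ω×Iω) = (-0.5531, -0.0733, 0.7917)
new body rate ω' = (1.4447, 1.4927, -0.6208)
Hamilton product q⊗(0,ω) = (0.9690328, -1.9403407, 0.4220169, 0.3285704)
updated quaternion q' = (-0.4512, -0.2289, -0.0962, 0.8572)
linear accel F/m = (0.1500, 1.3000, 1.9000)
p + v·dt = (1.8200, -0.3400, -0.6700)
v + (F/m)dt = (0.2150, -1.2700, 1.4900)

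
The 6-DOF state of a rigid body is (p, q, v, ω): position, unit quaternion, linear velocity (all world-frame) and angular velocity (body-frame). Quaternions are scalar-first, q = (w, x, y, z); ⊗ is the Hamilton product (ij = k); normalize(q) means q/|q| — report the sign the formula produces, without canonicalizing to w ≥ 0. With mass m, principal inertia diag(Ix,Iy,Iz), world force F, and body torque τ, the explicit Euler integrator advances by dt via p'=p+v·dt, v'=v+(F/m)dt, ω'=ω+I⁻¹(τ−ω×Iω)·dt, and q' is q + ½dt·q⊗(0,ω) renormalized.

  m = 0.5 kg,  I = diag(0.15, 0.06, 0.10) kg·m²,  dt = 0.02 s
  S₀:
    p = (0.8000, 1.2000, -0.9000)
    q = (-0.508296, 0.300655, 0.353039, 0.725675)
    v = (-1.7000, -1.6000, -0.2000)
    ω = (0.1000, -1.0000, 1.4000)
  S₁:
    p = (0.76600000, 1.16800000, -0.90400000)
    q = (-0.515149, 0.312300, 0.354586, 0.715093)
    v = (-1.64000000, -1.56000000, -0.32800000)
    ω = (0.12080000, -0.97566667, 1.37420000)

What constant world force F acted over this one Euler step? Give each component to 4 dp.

F = (1.5000, 1.0000, -3.2000)

velocity change Δv = (0.06000000, 0.04000000, -0.12800000)
F = m·Δv/dt = (1.5000, 1.0000, -3.2000)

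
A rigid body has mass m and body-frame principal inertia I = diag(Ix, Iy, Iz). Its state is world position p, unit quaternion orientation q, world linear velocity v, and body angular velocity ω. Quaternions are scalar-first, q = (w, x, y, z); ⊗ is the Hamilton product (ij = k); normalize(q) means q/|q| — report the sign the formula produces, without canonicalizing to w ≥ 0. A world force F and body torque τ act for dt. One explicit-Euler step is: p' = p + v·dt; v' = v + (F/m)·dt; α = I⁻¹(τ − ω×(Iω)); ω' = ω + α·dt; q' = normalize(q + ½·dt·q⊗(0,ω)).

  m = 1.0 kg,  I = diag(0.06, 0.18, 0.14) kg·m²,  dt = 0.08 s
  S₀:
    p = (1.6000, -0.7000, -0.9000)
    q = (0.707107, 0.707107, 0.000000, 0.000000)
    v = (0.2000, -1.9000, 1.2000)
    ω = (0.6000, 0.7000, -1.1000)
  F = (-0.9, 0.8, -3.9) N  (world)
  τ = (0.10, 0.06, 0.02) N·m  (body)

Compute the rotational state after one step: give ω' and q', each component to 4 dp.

ω' = (0.6923, 0.7032, -1.1174)
q' = (0.6890, 0.7229, 0.0508, -0.0113)

α = I⁻¹(τ − ω×Iω) = (1.1533, 0.0400, -0.2171)
new body rate ω' = (0.6923, 0.7032, -1.1174)
2q̇ = q⊗(0,ω) = (-0.4242642, 0.4242642, 1.2727926, -0.2828428)
q + ½dt·q⊗(0,ω), renormalized = (0.6890, 0.7229, 0.0508, -0.0113)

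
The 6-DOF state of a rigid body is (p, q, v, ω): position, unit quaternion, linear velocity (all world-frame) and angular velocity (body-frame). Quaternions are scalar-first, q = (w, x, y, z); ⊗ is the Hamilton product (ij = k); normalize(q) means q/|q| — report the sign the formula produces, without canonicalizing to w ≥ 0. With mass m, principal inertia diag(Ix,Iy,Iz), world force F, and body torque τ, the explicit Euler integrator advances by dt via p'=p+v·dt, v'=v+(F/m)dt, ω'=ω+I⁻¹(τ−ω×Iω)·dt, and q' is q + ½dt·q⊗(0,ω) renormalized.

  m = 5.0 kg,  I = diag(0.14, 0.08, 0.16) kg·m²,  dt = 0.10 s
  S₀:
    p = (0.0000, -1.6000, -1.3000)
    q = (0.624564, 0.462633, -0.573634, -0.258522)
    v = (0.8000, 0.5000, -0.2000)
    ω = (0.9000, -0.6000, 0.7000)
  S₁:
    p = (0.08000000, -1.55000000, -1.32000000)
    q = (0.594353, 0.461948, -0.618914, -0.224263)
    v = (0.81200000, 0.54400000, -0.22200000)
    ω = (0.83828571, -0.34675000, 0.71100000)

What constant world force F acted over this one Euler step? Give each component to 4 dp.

F = (0.6000, 2.2000, -1.1000)

Δv = v₁−v₀ = (0.01200000, 0.04400000, -0.02200000)
applied force F = (0.6000, 2.2000, -1.1000)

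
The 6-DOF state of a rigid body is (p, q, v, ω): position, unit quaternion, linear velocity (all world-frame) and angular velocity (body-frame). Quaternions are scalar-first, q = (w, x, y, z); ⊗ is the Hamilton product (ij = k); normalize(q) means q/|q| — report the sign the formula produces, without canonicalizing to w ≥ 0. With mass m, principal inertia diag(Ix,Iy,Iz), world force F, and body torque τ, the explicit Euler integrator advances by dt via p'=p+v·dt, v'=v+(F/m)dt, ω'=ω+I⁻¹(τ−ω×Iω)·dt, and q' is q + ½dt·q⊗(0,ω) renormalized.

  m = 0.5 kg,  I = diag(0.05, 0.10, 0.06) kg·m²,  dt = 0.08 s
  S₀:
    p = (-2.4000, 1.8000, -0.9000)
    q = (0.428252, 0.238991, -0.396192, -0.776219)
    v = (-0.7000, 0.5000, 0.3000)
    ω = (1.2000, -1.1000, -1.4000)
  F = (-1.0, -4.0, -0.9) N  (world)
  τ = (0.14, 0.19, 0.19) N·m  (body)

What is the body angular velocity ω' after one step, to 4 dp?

ω' = (1.5226, -0.9614, -1.0587)

angular accel α = (4.0320, 1.7320, 4.2667)
ω + α·dt = (1.5226, -0.9614, -1.0587)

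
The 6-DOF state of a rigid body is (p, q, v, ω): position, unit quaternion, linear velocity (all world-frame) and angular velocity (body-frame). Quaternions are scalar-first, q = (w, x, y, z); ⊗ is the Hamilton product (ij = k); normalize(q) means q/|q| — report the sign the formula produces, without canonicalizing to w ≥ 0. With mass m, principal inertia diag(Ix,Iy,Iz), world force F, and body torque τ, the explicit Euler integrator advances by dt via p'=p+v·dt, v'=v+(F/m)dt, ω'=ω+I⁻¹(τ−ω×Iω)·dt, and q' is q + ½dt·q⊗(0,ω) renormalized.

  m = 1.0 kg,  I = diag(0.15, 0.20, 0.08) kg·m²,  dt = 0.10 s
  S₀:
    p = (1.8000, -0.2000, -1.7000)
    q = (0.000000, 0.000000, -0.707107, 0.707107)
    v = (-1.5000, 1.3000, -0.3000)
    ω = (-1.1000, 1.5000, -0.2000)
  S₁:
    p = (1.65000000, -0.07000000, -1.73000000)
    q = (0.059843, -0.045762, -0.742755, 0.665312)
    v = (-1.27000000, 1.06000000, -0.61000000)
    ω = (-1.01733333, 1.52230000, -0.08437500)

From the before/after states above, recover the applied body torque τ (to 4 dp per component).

τ = (0.1600, 0.0600, 0.0100)

rate change Δω = (0.08266667, 0.02230000, 0.11562500)
applied torque τ = (0.1600, 0.0600, 0.0100)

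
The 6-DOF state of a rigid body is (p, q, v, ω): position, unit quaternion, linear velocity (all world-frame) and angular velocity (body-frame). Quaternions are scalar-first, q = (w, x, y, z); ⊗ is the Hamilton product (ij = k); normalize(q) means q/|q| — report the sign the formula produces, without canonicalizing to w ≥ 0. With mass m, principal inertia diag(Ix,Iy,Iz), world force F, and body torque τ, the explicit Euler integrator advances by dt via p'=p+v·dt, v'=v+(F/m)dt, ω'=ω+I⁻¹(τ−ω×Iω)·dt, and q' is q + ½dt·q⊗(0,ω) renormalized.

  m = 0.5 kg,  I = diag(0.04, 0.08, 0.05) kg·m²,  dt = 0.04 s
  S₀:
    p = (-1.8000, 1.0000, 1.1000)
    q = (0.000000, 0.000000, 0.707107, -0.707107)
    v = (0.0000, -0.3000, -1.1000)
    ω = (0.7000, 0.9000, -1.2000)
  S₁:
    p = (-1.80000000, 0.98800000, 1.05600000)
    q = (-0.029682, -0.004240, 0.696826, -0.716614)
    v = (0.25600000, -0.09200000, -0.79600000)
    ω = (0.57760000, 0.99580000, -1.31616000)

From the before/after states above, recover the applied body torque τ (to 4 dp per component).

τ = (-0.0900, 0.2000, -0.1200)

Δω = ω₁−ω₀ = (-0.12240000, 0.09580000, -0.11616000)
applied torque τ = (-0.0900, 0.2000, -0.1200)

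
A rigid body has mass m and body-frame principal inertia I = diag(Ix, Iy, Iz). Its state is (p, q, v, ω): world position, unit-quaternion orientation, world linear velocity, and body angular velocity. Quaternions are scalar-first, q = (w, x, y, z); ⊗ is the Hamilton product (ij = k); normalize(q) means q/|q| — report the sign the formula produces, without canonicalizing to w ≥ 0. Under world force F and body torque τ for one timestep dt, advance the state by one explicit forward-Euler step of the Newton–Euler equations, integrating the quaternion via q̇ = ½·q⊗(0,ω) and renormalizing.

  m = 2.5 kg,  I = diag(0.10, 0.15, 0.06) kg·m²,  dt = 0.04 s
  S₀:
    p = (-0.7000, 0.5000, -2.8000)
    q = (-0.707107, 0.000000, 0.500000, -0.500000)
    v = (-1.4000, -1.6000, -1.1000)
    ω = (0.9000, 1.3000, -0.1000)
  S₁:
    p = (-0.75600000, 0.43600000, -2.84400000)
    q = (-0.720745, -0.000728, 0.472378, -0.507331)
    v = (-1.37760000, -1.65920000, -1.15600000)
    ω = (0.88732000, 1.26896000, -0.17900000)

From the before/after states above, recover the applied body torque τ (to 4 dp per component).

τ = (-0.0200, -0.1200, -0.0600)

Δω = ω₁−ω₀ = (-0.01268000, -0.03104000, -0.07900000)
precession coupling = (0.0117, -0.0036, 0.0585)
τ = I·(Δω/dt) + ω₀×(Iω₀) = (-0.0200, -0.1200, -0.0600)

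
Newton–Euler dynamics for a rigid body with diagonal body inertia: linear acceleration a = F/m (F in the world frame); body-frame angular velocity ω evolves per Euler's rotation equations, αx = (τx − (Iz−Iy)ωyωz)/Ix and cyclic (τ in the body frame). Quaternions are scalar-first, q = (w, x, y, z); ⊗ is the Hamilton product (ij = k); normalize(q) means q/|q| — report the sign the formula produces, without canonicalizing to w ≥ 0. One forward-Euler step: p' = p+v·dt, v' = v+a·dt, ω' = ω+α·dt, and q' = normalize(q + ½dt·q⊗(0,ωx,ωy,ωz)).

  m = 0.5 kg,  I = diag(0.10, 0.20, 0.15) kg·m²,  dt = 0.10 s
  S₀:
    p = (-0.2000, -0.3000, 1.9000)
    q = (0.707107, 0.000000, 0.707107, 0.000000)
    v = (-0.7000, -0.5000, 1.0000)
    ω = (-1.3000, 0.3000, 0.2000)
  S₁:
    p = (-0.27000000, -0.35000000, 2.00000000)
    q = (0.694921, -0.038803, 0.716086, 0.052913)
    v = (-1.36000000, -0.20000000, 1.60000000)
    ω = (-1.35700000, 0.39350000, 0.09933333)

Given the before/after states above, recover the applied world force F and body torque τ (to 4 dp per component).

F = (-3.3000, 1.5000, 3.0000)
τ = (-0.0600, 0.2000, -0.1900)

rate change Δω = (-0.05700000, 0.09350000, -0.10066667)
τ = I·(Δω/dt) + ω₀×(Iω₀) = (-0.0600, 0.2000, -0.1900)
Δv = v₁−v₀ = (-0.66000000, 0.30000000, 0.60000000)
m·(v₁−v₀)/dt = (-3.3000, 1.5000, 3.0000)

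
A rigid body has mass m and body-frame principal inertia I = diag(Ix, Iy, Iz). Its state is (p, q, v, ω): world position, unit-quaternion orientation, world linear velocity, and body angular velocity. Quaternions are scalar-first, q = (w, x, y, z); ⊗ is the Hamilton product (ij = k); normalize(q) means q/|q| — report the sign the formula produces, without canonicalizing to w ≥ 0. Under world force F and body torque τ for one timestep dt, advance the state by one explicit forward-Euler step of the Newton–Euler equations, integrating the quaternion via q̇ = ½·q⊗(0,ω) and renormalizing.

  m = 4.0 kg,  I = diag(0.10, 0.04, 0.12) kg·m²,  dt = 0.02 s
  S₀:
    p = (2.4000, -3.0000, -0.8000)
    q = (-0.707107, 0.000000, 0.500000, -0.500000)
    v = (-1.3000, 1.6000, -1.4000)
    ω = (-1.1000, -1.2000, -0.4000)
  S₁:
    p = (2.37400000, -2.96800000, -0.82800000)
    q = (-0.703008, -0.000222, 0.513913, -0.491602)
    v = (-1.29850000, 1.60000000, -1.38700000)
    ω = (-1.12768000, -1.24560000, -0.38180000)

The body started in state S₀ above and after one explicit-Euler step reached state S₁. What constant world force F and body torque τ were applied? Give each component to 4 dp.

ω₁ − ω₀ = (-0.02768000, -0.04560000, 0.01820000)
gyro term ω₀×Iω₀ = (0.0384, -0.0088, -0.0792)
applied torque τ = (-0.1000, -0.1000, 0.0300)
v₁ − v₀ = (0.00150000, 0.00000000, 0.01300000)
applied force F = (0.3000, 0.0000, 2.6000)

F = (0.3000, 0.0000, 2.6000)
τ = (-0.1000, -0.1000, 0.0300)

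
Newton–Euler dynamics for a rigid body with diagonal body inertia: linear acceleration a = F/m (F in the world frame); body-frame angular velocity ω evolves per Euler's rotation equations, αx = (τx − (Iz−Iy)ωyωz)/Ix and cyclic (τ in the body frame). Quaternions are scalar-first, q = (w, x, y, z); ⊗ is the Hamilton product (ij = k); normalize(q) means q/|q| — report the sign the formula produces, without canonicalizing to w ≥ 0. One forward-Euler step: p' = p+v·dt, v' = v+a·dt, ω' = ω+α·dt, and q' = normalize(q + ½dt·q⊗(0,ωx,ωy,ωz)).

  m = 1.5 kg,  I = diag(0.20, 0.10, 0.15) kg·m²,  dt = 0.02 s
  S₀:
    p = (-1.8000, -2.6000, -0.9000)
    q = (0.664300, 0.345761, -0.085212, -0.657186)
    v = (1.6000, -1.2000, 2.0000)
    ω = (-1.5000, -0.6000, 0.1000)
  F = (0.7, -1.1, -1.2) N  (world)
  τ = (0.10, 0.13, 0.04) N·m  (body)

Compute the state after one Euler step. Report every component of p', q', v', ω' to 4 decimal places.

linear accel F/m = (0.4667, -0.7333, -0.8000)
p + v·dt = (-1.7680, -2.6240, -0.8600)
new velocity v' = (1.6093, -1.2147, 1.9840)
ω×(Iω) gyroscopic = (-0.0030, -0.0075, -0.0900)
(τ − ω×Iω)/I = (0.5150, 1.3750, 0.8667)
ω + α·dt = (-1.4897, -0.5725, 0.1173)
q⊗(0,ω) = (0.5332329, -1.3992828, 0.5526229, -0.2688446)
q' = normalize(q + ½dt·q⊗(0,ω)) = (0.6695, 0.3317, -0.0797, -0.6598)

p' = (-1.7680, -2.6240, -0.8600)
q' = (0.6695, 0.3317, -0.0797, -0.6598)
v' = (1.6093, -1.2147, 1.9840)
ω' = (-1.4897, -0.5725, 0.1173)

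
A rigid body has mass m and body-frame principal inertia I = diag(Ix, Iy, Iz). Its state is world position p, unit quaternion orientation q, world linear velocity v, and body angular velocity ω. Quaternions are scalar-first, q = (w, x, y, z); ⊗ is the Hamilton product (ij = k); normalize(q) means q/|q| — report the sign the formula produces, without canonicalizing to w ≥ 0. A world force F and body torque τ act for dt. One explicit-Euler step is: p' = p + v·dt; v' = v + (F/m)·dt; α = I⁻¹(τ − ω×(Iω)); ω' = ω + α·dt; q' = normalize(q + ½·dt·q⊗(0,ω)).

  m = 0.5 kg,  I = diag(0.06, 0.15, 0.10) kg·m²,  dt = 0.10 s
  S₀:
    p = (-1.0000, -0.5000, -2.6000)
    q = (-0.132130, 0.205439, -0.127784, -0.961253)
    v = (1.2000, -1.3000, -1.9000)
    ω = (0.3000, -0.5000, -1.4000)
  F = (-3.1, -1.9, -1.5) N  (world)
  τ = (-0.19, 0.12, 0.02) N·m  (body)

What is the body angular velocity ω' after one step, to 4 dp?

ω' = (0.0417, -0.4312, -1.3665)

gyro term ω×Iω = (-0.0350, 0.0168, -0.0135)
α = I⁻¹(τ − ω×Iω) = (-2.5833, 0.6880, 0.3350)
ω' = ω + α·dt = (0.0417, -0.4312, -1.3665)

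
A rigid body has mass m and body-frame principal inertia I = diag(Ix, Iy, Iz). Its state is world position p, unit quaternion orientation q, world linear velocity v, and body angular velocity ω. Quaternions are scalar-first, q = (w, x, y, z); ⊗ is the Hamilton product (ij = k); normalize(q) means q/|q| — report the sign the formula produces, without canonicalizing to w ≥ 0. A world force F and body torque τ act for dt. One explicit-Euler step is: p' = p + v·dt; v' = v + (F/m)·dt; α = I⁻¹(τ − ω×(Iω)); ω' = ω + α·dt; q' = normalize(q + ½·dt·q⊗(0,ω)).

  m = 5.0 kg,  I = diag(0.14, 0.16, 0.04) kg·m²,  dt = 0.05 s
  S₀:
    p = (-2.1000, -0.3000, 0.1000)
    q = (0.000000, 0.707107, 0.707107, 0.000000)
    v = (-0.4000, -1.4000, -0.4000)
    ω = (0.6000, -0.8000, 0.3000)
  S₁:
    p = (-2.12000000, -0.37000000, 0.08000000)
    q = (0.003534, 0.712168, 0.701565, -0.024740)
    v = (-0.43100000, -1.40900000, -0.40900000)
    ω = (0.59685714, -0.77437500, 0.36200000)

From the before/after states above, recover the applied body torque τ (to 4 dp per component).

τ = (0.0200, 0.1000, 0.0400)

ω₁ − ω₀ = (-0.00314286, 0.02562500, 0.06200000)
ω₀×(Iω₀) = (0.0288, 0.0180, -0.0096)
τ = I·(Δω/dt) + ω₀×(Iω₀) = (0.0200, 0.1000, 0.0400)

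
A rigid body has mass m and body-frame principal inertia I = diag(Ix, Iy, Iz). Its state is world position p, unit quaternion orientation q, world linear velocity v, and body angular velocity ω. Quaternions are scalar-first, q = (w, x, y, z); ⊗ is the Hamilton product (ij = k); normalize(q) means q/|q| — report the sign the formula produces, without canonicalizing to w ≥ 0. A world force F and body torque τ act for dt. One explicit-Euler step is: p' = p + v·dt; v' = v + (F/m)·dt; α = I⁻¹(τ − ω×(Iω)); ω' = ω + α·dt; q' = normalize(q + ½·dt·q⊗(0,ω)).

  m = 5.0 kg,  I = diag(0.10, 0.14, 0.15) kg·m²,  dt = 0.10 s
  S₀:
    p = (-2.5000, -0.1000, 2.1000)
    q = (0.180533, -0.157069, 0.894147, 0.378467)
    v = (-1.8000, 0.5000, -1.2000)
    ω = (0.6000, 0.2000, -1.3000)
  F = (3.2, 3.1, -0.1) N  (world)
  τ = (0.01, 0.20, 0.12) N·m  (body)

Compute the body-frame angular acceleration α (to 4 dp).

α = (0.1260, 1.1500, 0.7680)

gyro term ω×Iω = (-0.0026, 0.0390, 0.0048)
(τ − ω×Iω)/I = (0.1260, 1.1500, 0.7680)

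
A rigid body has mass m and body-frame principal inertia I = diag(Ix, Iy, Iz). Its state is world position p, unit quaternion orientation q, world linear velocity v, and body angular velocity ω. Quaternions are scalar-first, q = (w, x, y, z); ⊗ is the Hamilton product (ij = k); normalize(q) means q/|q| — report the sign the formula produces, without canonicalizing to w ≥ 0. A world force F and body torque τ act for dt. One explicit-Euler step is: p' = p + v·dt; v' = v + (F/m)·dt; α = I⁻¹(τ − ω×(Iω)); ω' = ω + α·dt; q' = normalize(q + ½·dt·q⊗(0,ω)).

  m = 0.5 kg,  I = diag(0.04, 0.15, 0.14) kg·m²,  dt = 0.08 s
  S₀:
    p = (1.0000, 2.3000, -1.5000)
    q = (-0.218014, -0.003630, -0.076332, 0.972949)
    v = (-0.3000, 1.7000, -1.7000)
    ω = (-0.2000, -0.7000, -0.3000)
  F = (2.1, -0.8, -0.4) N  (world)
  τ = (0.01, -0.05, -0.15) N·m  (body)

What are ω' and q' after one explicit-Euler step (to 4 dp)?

ω' = (-0.1758, -0.7235, -0.3945)
q' = (-0.2084, 0.0263, -0.0780, 0.9746)

α = I⁻¹(τ − ω×Iω) = (0.3025, -0.2933, -1.1814)
ω + α·dt = (-0.1758, -0.7235, -0.3945)
Hamilton product q⊗(0,ω) = (0.2377263, 0.7475667, -0.0430690, 0.0526788)
q + ½dt·q⊗(0,ω), renormalized = (-0.2084, 0.0263, -0.0780, 0.9746)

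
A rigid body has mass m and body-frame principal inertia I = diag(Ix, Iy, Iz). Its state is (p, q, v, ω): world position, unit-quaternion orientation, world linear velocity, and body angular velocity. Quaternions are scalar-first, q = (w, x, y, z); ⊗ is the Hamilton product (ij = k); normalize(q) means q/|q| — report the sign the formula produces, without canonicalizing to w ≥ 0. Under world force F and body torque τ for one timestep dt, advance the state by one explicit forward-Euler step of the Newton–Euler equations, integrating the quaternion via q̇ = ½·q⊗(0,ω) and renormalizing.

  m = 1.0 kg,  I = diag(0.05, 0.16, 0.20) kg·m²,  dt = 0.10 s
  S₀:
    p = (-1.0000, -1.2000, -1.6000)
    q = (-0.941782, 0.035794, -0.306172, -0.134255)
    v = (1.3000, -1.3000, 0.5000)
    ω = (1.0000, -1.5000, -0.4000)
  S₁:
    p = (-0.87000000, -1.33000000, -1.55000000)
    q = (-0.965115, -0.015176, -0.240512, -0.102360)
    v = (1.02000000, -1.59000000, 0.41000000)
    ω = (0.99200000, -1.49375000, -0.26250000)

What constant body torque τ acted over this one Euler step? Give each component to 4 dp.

τ = (0.0200, 0.0700, 0.1100)

rate change Δω = (-0.00800000, 0.00625000, 0.13750000)
gyro term ω₀×Iω₀ = (0.0240, 0.0600, -0.1650)
τ = I·(Δω/dt) + ω₀×(Iω₀) = (0.0200, 0.0700, 0.1100)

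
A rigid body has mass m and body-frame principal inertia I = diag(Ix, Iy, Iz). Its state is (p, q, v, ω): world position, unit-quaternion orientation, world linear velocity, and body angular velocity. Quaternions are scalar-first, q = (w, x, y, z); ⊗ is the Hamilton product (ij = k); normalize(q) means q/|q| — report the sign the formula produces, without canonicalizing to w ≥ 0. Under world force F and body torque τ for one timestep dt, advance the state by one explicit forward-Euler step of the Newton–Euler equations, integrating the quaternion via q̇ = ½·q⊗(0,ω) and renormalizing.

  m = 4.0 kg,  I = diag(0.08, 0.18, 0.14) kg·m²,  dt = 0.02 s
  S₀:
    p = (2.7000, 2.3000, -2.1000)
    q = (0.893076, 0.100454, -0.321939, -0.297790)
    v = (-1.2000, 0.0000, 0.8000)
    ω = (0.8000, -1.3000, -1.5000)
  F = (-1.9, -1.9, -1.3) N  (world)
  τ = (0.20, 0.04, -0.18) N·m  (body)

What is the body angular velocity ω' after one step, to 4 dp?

angular accel α = (3.4750, -0.1778, -0.5429)
ω' = ω + α·dt = (0.8695, -1.3036, -1.5109)

ω' = (0.8695, -1.3036, -1.5109)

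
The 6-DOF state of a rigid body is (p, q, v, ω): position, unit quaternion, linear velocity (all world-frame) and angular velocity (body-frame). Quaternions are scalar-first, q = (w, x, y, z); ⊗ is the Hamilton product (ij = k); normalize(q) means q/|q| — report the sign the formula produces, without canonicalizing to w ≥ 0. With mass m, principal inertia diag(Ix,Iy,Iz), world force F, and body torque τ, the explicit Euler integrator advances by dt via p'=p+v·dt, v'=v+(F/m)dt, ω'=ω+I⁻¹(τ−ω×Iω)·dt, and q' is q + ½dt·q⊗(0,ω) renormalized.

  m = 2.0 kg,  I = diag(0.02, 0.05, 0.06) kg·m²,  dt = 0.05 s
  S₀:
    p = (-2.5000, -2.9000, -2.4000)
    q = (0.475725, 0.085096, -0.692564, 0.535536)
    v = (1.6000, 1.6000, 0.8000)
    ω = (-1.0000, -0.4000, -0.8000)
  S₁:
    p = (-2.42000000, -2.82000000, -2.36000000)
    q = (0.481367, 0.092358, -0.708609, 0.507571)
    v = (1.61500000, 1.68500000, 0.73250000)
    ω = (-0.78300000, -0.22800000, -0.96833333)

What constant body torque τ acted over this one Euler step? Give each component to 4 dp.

rate change Δω = (0.21700000, 0.17200000, -0.16833333)
gyro term ω₀×Iω₀ = (0.0032, -0.0320, 0.0120)
τ = I·(Δω/dt) + ω₀×(Iω₀) = (0.0900, 0.1400, -0.1900)

τ = (0.0900, 0.1400, -0.1900)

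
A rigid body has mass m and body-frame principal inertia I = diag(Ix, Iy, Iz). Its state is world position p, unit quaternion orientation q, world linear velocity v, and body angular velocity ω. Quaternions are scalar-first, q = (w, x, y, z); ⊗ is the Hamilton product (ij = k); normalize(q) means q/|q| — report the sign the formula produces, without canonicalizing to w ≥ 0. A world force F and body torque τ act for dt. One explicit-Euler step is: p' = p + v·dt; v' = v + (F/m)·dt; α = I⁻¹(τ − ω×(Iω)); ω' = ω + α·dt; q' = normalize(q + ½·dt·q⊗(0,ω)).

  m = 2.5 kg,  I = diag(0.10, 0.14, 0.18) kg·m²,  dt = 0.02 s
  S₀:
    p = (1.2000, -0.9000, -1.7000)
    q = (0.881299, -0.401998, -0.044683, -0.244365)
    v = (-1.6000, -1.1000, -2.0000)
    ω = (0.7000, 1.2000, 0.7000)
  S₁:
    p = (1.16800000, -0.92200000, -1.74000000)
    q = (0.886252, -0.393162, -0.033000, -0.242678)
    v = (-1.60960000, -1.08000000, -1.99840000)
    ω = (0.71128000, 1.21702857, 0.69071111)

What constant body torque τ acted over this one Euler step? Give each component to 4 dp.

ω₁ − ω₀ = (0.01128000, 0.01702857, -0.00928889)
gyro term ω₀×Iω₀ = (0.0336, -0.0392, 0.0336)
applied torque τ = (0.0900, 0.0800, -0.0500)

τ = (0.0900, 0.0800, -0.0500)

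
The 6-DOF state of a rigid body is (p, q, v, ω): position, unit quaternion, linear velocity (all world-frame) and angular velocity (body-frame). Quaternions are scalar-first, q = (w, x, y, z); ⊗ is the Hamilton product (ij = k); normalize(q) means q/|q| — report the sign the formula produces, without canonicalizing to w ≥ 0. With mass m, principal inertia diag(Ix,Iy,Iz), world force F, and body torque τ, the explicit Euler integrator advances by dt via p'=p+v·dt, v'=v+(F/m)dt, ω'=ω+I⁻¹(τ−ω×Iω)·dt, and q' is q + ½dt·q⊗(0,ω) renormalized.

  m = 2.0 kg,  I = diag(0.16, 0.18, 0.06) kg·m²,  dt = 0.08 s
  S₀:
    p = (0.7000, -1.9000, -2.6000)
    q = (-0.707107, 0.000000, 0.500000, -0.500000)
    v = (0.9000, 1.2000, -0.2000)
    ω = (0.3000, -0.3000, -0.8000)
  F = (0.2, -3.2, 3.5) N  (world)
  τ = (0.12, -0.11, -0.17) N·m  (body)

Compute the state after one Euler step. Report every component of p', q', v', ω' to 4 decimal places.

α = I⁻¹(τ − ω×Iω) = (0.9300, -0.4778, -2.8033)
ω' = ω + α·dt = (0.3744, -0.3382, -1.0243)
Hamilton product q⊗(0,ω) = (-0.2500000, -0.7621321, 0.0621321, 0.4156856)
q' = normalize(q + ½dt·q⊗(0,ω)) = (-0.7166, -0.0305, 0.5022, -0.4831)
a = F/m = (0.1000, -1.6000, 1.7500)
new position p' = (0.7720, -1.8040, -2.6160)
v + (F/m)dt = (0.9080, 1.0720, -0.0600)

p' = (0.7720, -1.8040, -2.6160)
q' = (-0.7166, -0.0305, 0.5022, -0.4831)
v' = (0.9080, 1.0720, -0.0600)
ω' = (0.3744, -0.3382, -1.0243)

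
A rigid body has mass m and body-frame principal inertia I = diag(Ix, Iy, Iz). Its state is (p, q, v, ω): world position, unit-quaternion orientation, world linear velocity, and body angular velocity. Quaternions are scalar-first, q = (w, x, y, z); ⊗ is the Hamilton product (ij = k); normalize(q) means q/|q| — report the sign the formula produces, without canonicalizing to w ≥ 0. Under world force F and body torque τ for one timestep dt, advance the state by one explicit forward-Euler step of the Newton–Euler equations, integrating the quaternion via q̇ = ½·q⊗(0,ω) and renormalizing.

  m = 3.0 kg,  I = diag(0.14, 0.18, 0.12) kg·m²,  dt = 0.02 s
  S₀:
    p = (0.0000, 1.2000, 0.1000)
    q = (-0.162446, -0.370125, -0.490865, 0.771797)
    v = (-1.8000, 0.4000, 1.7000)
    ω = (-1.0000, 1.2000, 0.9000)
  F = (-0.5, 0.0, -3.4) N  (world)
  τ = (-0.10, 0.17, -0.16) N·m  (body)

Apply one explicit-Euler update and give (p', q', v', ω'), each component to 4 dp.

p + v·dt = (-0.0360, 1.2080, 0.1340)
v + (F/m)dt = (-1.8033, 0.4000, 1.6773)
precession coupling ω×(Iω) = (-0.0648, -0.0180, -0.0480)
(τ − ω×Iω)/I = (-0.2514, 1.0444, -0.9333)
ω' = ω + α·dt = (-1.0050, 1.2209, 0.8813)
q⊗(0,ω) = (-0.4757043, -1.2054889, -0.6336197, -1.0812164)
q' = normalize(q + ½dt·q⊗(0,ω)) = (-0.1672, -0.3821, -0.4971, 0.7609)

p' = (-0.0360, 1.2080, 0.1340)
q' = (-0.1672, -0.3821, -0.4971, 0.7609)
v' = (-1.8033, 0.4000, 1.6773)
ω' = (-1.0050, 1.2209, 0.8813)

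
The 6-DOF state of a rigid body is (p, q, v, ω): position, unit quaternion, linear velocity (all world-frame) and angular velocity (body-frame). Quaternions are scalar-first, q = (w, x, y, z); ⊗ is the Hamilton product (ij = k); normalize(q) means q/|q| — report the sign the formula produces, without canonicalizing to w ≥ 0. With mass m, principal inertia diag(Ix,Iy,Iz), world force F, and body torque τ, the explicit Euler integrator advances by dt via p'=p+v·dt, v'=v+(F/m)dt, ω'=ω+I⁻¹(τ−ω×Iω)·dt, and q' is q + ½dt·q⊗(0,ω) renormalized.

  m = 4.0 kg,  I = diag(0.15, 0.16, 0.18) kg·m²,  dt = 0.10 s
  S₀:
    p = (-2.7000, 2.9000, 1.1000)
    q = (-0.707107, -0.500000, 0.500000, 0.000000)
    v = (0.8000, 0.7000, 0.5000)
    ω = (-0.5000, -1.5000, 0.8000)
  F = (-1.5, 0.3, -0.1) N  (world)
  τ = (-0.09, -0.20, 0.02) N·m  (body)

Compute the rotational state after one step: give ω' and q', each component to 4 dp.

ω' = (-0.5440, -1.6325, 0.8069)
q' = (-0.6794, -0.4605, 0.5708, 0.0216)

ω×(Iω) gyroscopic = (-0.0240, 0.0120, 0.0075)
(τ − ω×Iω)/I = (-0.4400, -1.3250, 0.0694)
new body rate ω' = (-0.5440, -1.6325, 0.8069)
Hamilton product q⊗(0,ω) = (0.5000000, 0.7535535, 1.4606605, 0.4343144)
updated quaternion q' = (-0.6794, -0.4605, 0.5708, 0.0216)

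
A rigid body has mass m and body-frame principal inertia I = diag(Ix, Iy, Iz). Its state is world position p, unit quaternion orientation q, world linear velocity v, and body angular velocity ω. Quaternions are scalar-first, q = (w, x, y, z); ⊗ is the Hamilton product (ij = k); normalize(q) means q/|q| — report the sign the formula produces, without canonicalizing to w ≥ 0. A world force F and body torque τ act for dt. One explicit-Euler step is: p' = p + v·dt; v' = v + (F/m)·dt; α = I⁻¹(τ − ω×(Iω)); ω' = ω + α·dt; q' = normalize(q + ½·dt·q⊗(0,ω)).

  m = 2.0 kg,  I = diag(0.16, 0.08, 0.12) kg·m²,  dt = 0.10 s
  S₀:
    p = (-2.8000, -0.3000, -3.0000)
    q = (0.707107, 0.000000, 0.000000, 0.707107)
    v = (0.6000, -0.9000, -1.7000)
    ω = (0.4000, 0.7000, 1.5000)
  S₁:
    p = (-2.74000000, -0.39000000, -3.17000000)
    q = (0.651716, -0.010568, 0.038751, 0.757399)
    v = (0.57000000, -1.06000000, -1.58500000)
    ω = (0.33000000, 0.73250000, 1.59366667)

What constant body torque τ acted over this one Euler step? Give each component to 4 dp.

Δω = ω₁−ω₀ = (-0.07000000, 0.03250000, 0.09366667)
ω₀×(Iω₀) = (0.0420, 0.0240, -0.0224)
applied torque τ = (-0.0700, 0.0500, 0.0900)

τ = (-0.0700, 0.0500, 0.0900)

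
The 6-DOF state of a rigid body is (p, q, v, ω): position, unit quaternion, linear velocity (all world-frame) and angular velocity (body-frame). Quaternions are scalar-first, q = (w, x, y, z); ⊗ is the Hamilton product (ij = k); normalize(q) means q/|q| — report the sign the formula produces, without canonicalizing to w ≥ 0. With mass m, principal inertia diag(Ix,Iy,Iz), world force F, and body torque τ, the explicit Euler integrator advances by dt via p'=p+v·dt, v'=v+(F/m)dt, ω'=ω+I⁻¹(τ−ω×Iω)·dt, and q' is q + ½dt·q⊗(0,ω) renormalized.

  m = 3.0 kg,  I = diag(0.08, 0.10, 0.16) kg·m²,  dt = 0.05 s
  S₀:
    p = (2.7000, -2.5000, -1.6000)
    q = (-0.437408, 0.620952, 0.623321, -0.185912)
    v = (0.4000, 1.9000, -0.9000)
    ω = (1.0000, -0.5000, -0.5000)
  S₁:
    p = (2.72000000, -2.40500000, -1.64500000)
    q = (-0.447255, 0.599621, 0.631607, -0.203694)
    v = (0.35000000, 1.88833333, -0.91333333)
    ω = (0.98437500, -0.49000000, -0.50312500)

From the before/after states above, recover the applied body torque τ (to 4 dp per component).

τ = (-0.0100, 0.0600, -0.0200)

Δω = ω₁−ω₀ = (-0.01562500, 0.01000000, -0.00312500)
applied torque τ = (-0.0100, 0.0600, -0.0200)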